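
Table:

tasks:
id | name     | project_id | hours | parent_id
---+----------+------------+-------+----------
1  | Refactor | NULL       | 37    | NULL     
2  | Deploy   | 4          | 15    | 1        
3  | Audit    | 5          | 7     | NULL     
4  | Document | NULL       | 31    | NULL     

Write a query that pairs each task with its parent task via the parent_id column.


This is a self-join: tasks is joined to a second copy of itself, matching each row's parent_id to another row's id. Use LEFT JOIN so rows with parent_id=NULL are kept.
  - task 1 (Refactor): parent_id=NULL -> NULL
  - task 2 (Deploy): parent_id=1 -> Refactor
  - task 3 (Audit): parent_id=NULL -> NULL
  - task 4 (Document): parent_id=NULL -> NULL

SQL:
SELECT a.name AS item, b.name AS parent
FROM tasks a
LEFT JOIN tasks b ON a.parent_id = b.id

Result:
item     | parent  
---------+---------
Refactor | NULL    
Deploy   | Refactor
Audit    | NULL    
Document | NULL    


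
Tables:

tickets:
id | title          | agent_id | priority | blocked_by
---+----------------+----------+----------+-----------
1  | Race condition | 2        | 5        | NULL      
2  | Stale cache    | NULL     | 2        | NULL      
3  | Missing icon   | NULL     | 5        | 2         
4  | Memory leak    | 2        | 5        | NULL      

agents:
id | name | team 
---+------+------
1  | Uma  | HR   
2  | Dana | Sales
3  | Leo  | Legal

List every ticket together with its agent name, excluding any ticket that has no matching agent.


INNER JOIN keeps only tickets rows whose agent_id matches an id in agents. Walk through each ticket:
  - ticket 1 (Race condition): agent_id=2 -> matches Dana
  - ticket 2 (Stale cache): agent_id=NULL, no match -> dropped
  - ticket 3 (Missing icon): agent_id=NULL, no match -> dropped
  - ticket 4 (Memory leak): agent_id=2 -> matches Dana
So 2 of 4 rows are dropped.

SQL:
SELECT a.title, b.name AS agent
FROM tickets a
INNER JOIN agents b ON a.agent_id = b.id

Result:
title          | agent
---------------+------
Race condition | Dana 
Memory leak    | Dana 


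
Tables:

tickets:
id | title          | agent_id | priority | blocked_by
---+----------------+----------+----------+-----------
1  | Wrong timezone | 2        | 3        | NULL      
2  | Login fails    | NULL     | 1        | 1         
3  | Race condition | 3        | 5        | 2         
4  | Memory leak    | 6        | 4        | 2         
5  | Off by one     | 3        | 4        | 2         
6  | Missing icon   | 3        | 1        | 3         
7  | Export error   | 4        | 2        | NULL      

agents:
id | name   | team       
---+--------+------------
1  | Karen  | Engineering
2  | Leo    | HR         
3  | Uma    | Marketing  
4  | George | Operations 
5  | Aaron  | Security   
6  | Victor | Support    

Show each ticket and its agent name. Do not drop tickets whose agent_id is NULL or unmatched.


LEFT JOIN keeps every row from tickets (the left table); where agent_id has no match in agents, the agent columns become NULL. Walk through each ticket:
  - ticket 1 (Wrong timezone): agent_id=2 -> matches Leo
  - ticket 2 (Login fails): agent_id=NULL, no match -> kept with NULL
  - ticket 3 (Race condition): agent_id=3 -> matches Uma
  - ticket 4 (Memory leak): agent_id=6 -> matches Victor
  - ticket 5 (Off by one): agent_id=3 -> matches Uma
  - ticket 6 (Missing icon): agent_id=3 -> matches Uma
  - ticket 7 (Export error): agent_id=4 -> matches George
All 7 rows appear; 1 has NULL agent.

SQL:
SELECT a.title, b.name AS agent
FROM tickets a
LEFT JOIN agents b ON a.agent_id = b.id

Result:
title          | agent 
---------------+-------
Wrong timezone | Leo   
Login fails    | NULL  
Race condition | Uma   
Memory leak    | Victor
Off by one     | Uma   
Missing icon   | Uma   
Export error   | George


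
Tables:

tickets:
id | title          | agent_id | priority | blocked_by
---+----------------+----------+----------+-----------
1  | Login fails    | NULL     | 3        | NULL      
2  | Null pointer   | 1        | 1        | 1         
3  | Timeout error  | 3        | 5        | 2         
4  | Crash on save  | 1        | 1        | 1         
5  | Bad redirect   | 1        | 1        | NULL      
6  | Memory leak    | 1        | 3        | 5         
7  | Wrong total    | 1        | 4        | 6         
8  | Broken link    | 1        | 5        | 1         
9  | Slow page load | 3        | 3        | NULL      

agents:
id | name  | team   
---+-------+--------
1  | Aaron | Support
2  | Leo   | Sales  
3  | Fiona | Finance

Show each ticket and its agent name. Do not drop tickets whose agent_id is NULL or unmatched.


LEFT JOIN keeps every row from tickets (the left table); where agent_id has no match in agents, the agent columns become NULL. Walk through each ticket:
  - ticket 1 (Login fails): agent_id=NULL, no match -> kept with NULL
  - ticket 2 (Null pointer): agent_id=1 -> matches Aaron
  - ticket 3 (Timeout error): agent_id=3 -> matches Fiona
  - ticket 4 (Crash on save): agent_id=1 -> matches Aaron
  - ticket 5 (Bad redirect): agent_id=1 -> matches Aaron
  - ticket 6 (Memory leak): agent_id=1 -> matches Aaron
  - ticket 7 (Wrong total): agent_id=1 -> matches Aaron
  - ticket 8 (Broken link): agent_id=1 -> matches Aaron
  - ticket 9 (Slow page load): agent_id=3 -> matches Fiona
All 9 rows appear; 1 has NULL agent.

SQL:
SELECT a.title, b.name AS agent
FROM tickets a
LEFT JOIN agents b ON a.agent_id = b.id

Result:
title          | agent
---------------+------
Login fails    | NULL 
Null pointer   | Aaron
Timeout error  | Fiona
Crash on save  | Aaron
Bad redirect   | Aaron
Memory leak    | Aaron
Wrong total    | Aaron
Broken link    | Aaron
Slow page load | Fiona


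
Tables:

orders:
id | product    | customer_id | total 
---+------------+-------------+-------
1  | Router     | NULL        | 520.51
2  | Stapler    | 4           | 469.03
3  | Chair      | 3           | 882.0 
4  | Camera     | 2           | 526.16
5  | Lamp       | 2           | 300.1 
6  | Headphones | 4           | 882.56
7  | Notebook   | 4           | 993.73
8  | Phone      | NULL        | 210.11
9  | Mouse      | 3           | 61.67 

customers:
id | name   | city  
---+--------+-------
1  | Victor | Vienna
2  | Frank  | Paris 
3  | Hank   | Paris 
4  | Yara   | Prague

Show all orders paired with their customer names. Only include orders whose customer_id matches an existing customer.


INNER JOIN keeps only orders rows whose customer_id matches an id in customers. Walk through each order:
  - order 1 (Router): customer_id=NULL, no match -> dropped
  - order 2 (Stapler): customer_id=4 -> matches Yara
  - order 3 (Chair): customer_id=3 -> matches Hank
  - order 4 (Camera): customer_id=2 -> matches Frank
  - order 5 (Lamp): customer_id=2 -> matches Frank
  - order 6 (Headphones): customer_id=4 -> matches Yara
  - order 7 (Notebook): customer_id=4 -> matches Yara
  - order 8 (Phone): customer_id=NULL, no match -> dropped
  - order 9 (Mouse): customer_id=3 -> matches Hank
So 2 of 9 rows are dropped.

SQL:
SELECT a.product, b.name AS customer
FROM orders a
INNER JOIN customers b ON a.customer_id = b.id

Result:
product    | customer
-----------+---------
Stapler    | Yara    
Chair      | Hank    
Camera     | Frank   
Lamp       | Frank   
Headphones | Yara    
Notebook   | Yara    
Mouse      | Hank    


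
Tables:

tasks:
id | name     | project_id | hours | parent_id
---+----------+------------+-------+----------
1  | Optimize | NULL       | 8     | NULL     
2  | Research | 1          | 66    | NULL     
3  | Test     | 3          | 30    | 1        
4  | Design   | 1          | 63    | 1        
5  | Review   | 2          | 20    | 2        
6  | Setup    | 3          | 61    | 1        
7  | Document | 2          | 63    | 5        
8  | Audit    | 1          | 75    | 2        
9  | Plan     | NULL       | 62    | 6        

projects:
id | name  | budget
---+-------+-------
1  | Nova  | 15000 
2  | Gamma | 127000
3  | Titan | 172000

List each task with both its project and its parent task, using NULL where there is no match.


Two LEFT JOINs from the same base table tasks: one to projects via project_id, one to tasks itself via parent_id. Both are LEFT so every task is preserved.
Match against projects:
  - task 1 (Optimize): project_id=NULL, no match -> kept with NULL
  - task 2 (Research): project_id=1 -> matches Nova
  - task 3 (Test): project_id=3 -> matches Titan
  - task 4 (Design): project_id=1 -> matches Nova
  - task 5 (Review): project_id=2 -> matches Gamma
  - task 6 (Setup): project_id=3 -> matches Titan
  - task 7 (Document): project_id=2 -> matches Gamma
  - task 8 (Audit): project_id=1 -> matches Nova
  - task 9 (Plan): project_id=NULL, no match -> kept with NULL
Match against tasks (self):
  - task 1 (Optimize): parent_id=NULL -> NULL
  - task 2 (Research): parent_id=NULL -> NULL
  - task 3 (Test): parent_id=1 -> Optimize
  - task 4 (Design): parent_id=1 -> Optimize
  - task 5 (Review): parent_id=2 -> Research
  - task 6 (Setup): parent_id=1 -> Optimize
  - task 7 (Document): parent_id=5 -> Review
  - task 8 (Audit): parent_id=2 -> Research
  - task 9 (Plan): parent_id=6 -> Setup

SQL:
SELECT a.name, b.name AS project, c.name AS parent
FROM tasks a
LEFT JOIN projects b ON a.project_id = b.id
LEFT JOIN tasks c ON a.parent_id = c.id

Result:
name     | project | parent  
---------+---------+---------
Optimize | NULL    | NULL    
Research | Nova    | NULL    
Test     | Titan   | Optimize
Design   | Nova    | Optimize
Review   | Gamma   | Research
Setup    | Titan   | Optimize
Document | Gamma   | Review  
Audit    | Nova    | Research
Plan     | NULL    | Setup   


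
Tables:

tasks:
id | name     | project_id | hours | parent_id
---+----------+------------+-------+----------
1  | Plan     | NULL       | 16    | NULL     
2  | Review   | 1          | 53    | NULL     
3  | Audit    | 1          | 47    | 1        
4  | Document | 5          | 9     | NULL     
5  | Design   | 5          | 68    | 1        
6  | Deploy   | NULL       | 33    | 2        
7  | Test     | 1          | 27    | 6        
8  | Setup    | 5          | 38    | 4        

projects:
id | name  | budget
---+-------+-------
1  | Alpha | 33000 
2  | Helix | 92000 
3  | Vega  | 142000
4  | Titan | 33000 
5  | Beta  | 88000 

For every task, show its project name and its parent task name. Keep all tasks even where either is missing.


Two LEFT JOINs from the same base table tasks: one to projects via project_id, one to tasks itself via parent_id. Both are LEFT so every task is preserved.
Match against projects:
  - task 1 (Plan): project_id=NULL, no match -> kept with NULL
  - task 2 (Review): project_id=1 -> matches Alpha
  - task 3 (Audit): project_id=1 -> matches Alpha
  - task 4 (Document): project_id=5 -> matches Beta
  - task 5 (Design): project_id=5 -> matches Beta
  - task 6 (Deploy): project_id=NULL, no match -> kept with NULL
  - task 7 (Test): project_id=1 -> matches Alpha
  - task 8 (Setup): project_id=5 -> matches Beta
Match against tasks (self):
  - task 1 (Plan): parent_id=NULL -> NULL
  - task 2 (Review): parent_id=NULL -> NULL
  - task 3 (Audit): parent_id=1 -> Plan
  - task 4 (Document): parent_id=NULL -> NULL
  - task 5 (Design): parent_id=1 -> Plan
  - task 6 (Deploy): parent_id=2 -> Review
  - task 7 (Test): parent_id=6 -> Deploy
  - task 8 (Setup): parent_id=4 -> Document

SQL:
SELECT a.name, b.name AS project, c.name AS parent
FROM tasks a
LEFT JOIN projects b ON a.project_id = b.id
LEFT JOIN tasks c ON a.parent_id = c.id

Result:
name     | project | parent  
---------+---------+---------
Plan     | NULL    | NULL    
Review   | Alpha   | NULL    
Audit    | Alpha   | Plan    
Document | Beta    | NULL    
Design   | Beta    | Plan    
Deploy   | NULL    | Review  
Test     | Alpha   | Deploy  
Setup    | Beta    | Document


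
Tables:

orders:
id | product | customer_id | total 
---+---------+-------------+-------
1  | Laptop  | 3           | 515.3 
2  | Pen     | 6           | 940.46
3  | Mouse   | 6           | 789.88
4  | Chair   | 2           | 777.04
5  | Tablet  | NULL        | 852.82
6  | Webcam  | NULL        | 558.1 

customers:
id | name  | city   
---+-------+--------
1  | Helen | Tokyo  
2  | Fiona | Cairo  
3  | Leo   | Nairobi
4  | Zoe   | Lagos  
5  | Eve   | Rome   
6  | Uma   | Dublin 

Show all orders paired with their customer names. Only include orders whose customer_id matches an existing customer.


INNER JOIN keeps only orders rows whose customer_id matches an id in customers. Walk through each order:
  - order 1 (Laptop): customer_id=3 -> matches Leo
  - order 2 (Pen): customer_id=6 -> matches Uma
  - order 3 (Mouse): customer_id=6 -> matches Uma
  - order 4 (Chair): customer_id=2 -> matches Fiona
  - order 5 (Tablet): customer_id=NULL, no match -> dropped
  - order 6 (Webcam): customer_id=NULL, no match -> dropped
So 2 of 6 rows are dropped.

SQL:
SELECT a.product, b.name AS customer
FROM orders a
INNER JOIN customers b ON a.customer_id = b.id

Result:
product | customer
--------+---------
Laptop  | Leo     
Pen     | Uma     
Mouse   | Uma     
Chair   | Fiona   


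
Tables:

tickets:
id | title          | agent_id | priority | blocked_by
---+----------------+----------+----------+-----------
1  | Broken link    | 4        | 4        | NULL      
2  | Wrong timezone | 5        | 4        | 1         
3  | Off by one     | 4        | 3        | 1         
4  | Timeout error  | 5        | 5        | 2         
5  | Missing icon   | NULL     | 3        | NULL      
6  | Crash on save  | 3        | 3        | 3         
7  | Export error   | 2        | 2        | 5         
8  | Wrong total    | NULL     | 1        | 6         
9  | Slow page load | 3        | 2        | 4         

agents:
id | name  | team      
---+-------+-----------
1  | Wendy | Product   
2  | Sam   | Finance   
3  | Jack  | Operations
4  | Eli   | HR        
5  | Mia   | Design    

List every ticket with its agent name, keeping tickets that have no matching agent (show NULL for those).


LEFT JOIN keeps every row from tickets (the left table); where agent_id has no match in agents, the agent columns become NULL. Walk through each ticket:
  - ticket 1 (Broken link): agent_id=4 -> matches Eli
  - ticket 2 (Wrong timezone): agent_id=5 -> matches Mia
  - ticket 3 (Off by one): agent_id=4 -> matches Eli
  - ticket 4 (Timeout error): agent_id=5 -> matches Mia
  - ticket 5 (Missing icon): agent_id=NULL, no match -> kept with NULL
  - ticket 6 (Crash on save): agent_id=3 -> matches Jack
  - ticket 7 (Export error): agent_id=2 -> matches Sam
  - ticket 8 (Wrong total): agent_id=NULL, no match -> kept with NULL
  - ticket 9 (Slow page load): agent_id=3 -> matches Jack
All 9 rows appear; 2 have NULL agent.

SQL:
SELECT a.title, b.name AS agent
FROM tickets a
LEFT JOIN agents b ON a.agent_id = b.id

Result:
title          | agent
---------------+------
Broken link    | Eli  
Wrong timezone | Mia  
Off by one     | Eli  
Timeout error  | Mia  
Missing icon   | NULL 
Crash on save  | Jack 
Export error   | Sam  
Wrong total    | NULL 
Slow page load | Jack 


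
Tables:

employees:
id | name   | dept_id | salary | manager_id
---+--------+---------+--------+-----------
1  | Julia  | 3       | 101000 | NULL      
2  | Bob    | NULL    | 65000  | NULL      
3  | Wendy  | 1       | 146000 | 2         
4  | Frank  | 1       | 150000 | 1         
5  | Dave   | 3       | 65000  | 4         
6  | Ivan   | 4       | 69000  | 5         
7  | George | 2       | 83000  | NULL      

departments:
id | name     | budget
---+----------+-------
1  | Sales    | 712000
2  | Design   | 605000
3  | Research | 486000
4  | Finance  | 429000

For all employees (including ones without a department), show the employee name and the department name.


LEFT JOIN keeps every row from employees (the left table); where dept_id has no match in departments, the department columns become NULL. Walk through each employee:
  - employee 1 (Julia): dept_id=3 -> matches Research
  - employee 2 (Bob): dept_id=NULL, no match -> kept with NULL
  - employee 3 (Wendy): dept_id=1 -> matches Sales
  - employee 4 (Frank): dept_id=1 -> matches Sales
  - employee 5 (Dave): dept_id=3 -> matches Research
  - employee 6 (Ivan): dept_id=4 -> matches Finance
  - employee 7 (George): dept_id=2 -> matches Design
All 7 rows appear; 1 has NULL department.

SQL:
SELECT a.name, b.name AS department
FROM employees a
LEFT JOIN departments b ON a.dept_id = b.id

Result:
name   | department
-------+-----------
Julia  | Research  
Bob    | NULL      
Wendy  | Sales     
Frank  | Sales     
Dave   | Research  
Ivan   | Finance   
George | Design    


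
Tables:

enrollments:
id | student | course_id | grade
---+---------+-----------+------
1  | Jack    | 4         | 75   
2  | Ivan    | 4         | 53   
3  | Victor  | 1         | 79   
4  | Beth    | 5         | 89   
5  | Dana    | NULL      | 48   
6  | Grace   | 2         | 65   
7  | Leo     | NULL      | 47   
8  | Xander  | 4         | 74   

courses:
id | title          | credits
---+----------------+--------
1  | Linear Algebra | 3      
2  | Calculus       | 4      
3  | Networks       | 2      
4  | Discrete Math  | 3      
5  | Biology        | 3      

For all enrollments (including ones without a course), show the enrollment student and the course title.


LEFT JOIN keeps every row from enrollments (the left table); where course_id has no match in courses, the course columns become NULL. Walk through each enrollment:
  - enrollment 1 (Jack): course_id=4 -> matches Discrete Math
  - enrollment 2 (Ivan): course_id=4 -> matches Discrete Math
  - enrollment 3 (Victor): course_id=1 -> matches Linear Algebra
  - enrollment 4 (Beth): course_id=5 -> matches Biology
  - enrollment 5 (Dana): course_id=NULL, no match -> kept with NULL
  - enrollment 6 (Grace): course_id=2 -> matches Calculus
  - enrollment 7 (Leo): course_id=NULL, no match -> kept with NULL
  - enrollment 8 (Xander): course_id=4 -> matches Discrete Math
All 8 rows appear; 2 have NULL course.

SQL:
SELECT a.student, b.title AS course
FROM enrollments a
LEFT JOIN courses b ON a.course_id = b.id

Result:
student | course        
--------+---------------
Jack    | Discrete Math 
Ivan    | Discrete Math 
Victor  | Linear Algebra
Beth    | Biology       
Dana    | NULL          
Grace   | Calculus      
Leo     | NULL          
Xander  | Discrete Math 


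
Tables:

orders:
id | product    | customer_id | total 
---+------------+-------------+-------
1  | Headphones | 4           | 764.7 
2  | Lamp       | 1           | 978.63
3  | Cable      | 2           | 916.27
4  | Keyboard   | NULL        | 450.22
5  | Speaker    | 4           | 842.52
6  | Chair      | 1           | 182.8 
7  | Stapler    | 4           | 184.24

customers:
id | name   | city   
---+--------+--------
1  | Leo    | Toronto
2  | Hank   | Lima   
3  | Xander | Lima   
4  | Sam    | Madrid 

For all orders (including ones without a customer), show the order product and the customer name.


LEFT JOIN keeps every row from orders (the left table); where customer_id has no match in customers, the customer columns become NULL. Walk through each order:
  - order 1 (Headphones): customer_id=4 -> matches Sam
  - order 2 (Lamp): customer_id=1 -> matches Leo
  - order 3 (Cable): customer_id=2 -> matches Hank
  - order 4 (Keyboard): customer_id=NULL, no match -> kept with NULL
  - order 5 (Speaker): customer_id=4 -> matches Sam
  - order 6 (Chair): customer_id=1 -> matches Leo
  - order 7 (Stapler): customer_id=4 -> matches Sam
All 7 rows appear; 1 has NULL customer.

SQL:
SELECT a.product, b.name AS customer
FROM orders a
LEFT JOIN customers b ON a.customer_id = b.id

Result:
product    | customer
-----------+---------
Headphones | Sam     
Lamp       | Leo     
Cable      | Hank    
Keyboard   | NULL    
Speaker    | Sam     
Chair      | Leo     
Stapler    | Sam     


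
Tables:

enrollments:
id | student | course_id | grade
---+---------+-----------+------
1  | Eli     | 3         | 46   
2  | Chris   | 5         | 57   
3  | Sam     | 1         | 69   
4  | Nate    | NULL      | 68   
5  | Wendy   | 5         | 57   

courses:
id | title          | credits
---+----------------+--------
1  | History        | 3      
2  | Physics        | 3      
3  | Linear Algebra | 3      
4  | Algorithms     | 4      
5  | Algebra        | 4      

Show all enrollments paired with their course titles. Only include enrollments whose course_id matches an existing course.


INNER JOIN keeps only enrollments rows whose course_id matches an id in courses. Walk through each enrollment:
  - enrollment 1 (Eli): course_id=3 -> matches Linear Algebra
  - enrollment 2 (Chris): course_id=5 -> matches Algebra
  - enrollment 3 (Sam): course_id=1 -> matches History
  - enrollment 4 (Nate): course_id=NULL, no match -> dropped
  - enrollment 5 (Wendy): course_id=5 -> matches Algebra
So 1 of 5 rows is dropped.

SQL:
SELECT a.student, b.title AS course
FROM enrollments a
INNER JOIN courses b ON a.course_id = b.id

Result:
student | course        
--------+---------------
Eli     | Linear Algebra
Chris   | Algebra       
Sam     | History       
Wendy   | Algebra       


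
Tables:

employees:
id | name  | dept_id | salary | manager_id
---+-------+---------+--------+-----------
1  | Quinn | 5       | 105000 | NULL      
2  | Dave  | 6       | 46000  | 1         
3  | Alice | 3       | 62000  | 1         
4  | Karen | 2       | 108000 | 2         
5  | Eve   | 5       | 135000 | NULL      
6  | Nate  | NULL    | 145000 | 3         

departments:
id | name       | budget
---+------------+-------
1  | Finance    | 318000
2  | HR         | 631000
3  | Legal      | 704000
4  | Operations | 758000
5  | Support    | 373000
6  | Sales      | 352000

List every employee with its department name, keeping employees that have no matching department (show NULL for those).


LEFT JOIN keeps every row from employees (the left table); where dept_id has no match in departments, the department columns become NULL. Walk through each employee:
  - employee 1 (Quinn): dept_id=5 -> matches Support
  - employee 2 (Dave): dept_id=6 -> matches Sales
  - employee 3 (Alice): dept_id=3 -> matches Legal
  - employee 4 (Karen): dept_id=2 -> matches HR
  - employee 5 (Eve): dept_id=5 -> matches Support
  - employee 6 (Nate): dept_id=NULL, no match -> kept with NULL
All 6 rows appear; 1 has NULL department.

SQL:
SELECT a.name, b.name AS department
FROM employees a
LEFT JOIN departments b ON a.dept_id = b.id

Result:
name  | department
------+-----------
Quinn | Support   
Dave  | Sales     
Alice | Legal     
Karen | HR        
Eve   | Support   
Nate  | NULL      


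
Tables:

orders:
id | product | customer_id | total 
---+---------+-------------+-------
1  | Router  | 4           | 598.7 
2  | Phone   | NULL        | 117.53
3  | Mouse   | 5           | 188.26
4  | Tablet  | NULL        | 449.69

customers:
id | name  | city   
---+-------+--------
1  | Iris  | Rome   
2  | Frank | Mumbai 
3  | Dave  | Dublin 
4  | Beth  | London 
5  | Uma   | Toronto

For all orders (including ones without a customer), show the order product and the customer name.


LEFT JOIN keeps every row from orders (the left table); where customer_id has no match in customers, the customer columns become NULL. Walk through each order:
  - order 1 (Router): customer_id=4 -> matches Beth
  - order 2 (Phone): customer_id=NULL, no match -> kept with NULL
  - order 3 (Mouse): customer_id=5 -> matches Uma
  - order 4 (Tablet): customer_id=NULL, no match -> kept with NULL
All 4 rows appear; 2 have NULL customer.

SQL:
SELECT a.product, b.name AS customer
FROM orders a
LEFT JOIN customers b ON a.customer_id = b.id

Result:
product | customer
--------+---------
Router  | Beth    
Phone   | NULL    
Mouse   | Uma     
Tablet  | NULL    


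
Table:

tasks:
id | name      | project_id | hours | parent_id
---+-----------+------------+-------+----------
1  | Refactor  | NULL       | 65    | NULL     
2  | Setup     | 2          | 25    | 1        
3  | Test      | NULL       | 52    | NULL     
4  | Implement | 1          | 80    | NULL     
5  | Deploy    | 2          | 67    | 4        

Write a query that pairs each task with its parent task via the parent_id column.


This is a self-join: tasks is joined to a second copy of itself, matching each row's parent_id to another row's id. Use LEFT JOIN so rows with parent_id=NULL are kept.
  - task 1 (Refactor): parent_id=NULL -> NULL
  - task 2 (Setup): parent_id=1 -> Refactor
  - task 3 (Test): parent_id=NULL -> NULL
  - task 4 (Implement): parent_id=NULL -> NULL
  - task 5 (Deploy): parent_id=4 -> Implement

SQL:
SELECT a.name AS item, b.name AS parent
FROM tasks a
LEFT JOIN tasks b ON a.parent_id = b.id

Result:
item      | parent   
----------+----------
Refactor  | NULL     
Setup     | Refactor 
Test      | NULL     
Implement | NULL     
Deploy    | Implement


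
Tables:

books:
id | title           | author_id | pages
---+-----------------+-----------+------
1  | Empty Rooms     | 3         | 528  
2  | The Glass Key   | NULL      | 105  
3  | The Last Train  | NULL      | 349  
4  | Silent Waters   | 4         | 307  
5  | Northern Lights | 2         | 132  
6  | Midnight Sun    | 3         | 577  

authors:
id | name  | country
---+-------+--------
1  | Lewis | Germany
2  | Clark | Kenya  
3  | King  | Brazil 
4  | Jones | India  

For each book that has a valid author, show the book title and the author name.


INNER JOIN keeps only books rows whose author_id matches an id in authors. Walk through each book:
  - book 1 (Empty Rooms): author_id=3 -> matches King
  - book 2 (The Glass Key): author_id=NULL, no match -> dropped
  - book 3 (The Last Train): author_id=NULL, no match -> dropped
  - book 4 (Silent Waters): author_id=4 -> matches Jones
  - book 5 (Northern Lights): author_id=2 -> matches Clark
  - book 6 (Midnight Sun): author_id=3 -> matches King
So 2 of 6 rows are dropped.

SQL:
SELECT a.title, b.name AS author
FROM books a
INNER JOIN authors b ON a.author_id = b.id

Result:
title           | author
----------------+-------
Empty Rooms     | King  
Silent Waters   | Jones 
Northern Lights | Clark 
Midnight Sun    | King  


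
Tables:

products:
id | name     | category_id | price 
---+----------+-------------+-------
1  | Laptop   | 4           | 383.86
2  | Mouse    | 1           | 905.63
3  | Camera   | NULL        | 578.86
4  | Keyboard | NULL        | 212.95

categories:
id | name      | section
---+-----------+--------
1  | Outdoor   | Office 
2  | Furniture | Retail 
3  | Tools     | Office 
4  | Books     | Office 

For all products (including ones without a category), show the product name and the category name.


LEFT JOIN keeps every row from products (the left table); where category_id has no match in categories, the category columns become NULL. Walk through each product:
  - product 1 (Laptop): category_id=4 -> matches Books
  - product 2 (Mouse): category_id=1 -> matches Outdoor
  - product 3 (Camera): category_id=NULL, no match -> kept with NULL
  - product 4 (Keyboard): category_id=NULL, no match -> kept with NULL
All 4 rows appear; 2 have NULL category.

SQL:
SELECT a.name, b.name AS category
FROM products a
LEFT JOIN categories b ON a.category_id = b.id

Result:
name     | category
---------+---------
Laptop   | Books   
Mouse    | Outdoor 
Camera   | NULL    
Keyboard | NULL    


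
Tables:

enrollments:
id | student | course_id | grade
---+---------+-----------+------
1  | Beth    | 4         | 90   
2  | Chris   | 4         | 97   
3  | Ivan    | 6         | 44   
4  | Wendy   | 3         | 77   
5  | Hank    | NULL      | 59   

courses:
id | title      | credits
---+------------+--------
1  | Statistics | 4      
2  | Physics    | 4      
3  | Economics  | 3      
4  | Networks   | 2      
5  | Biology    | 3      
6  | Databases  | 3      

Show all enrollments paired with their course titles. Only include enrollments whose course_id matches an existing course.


INNER JOIN keeps only enrollments rows whose course_id matches an id in courses. Walk through each enrollment:
  - enrollment 1 (Beth): course_id=4 -> matches Networks
  - enrollment 2 (Chris): course_id=4 -> matches Networks
  - enrollment 3 (Ivan): course_id=6 -> matches Databases
  - enrollment 4 (Wendy): course_id=3 -> matches Economics
  - enrollment 5 (Hank): course_id=NULL, no match -> dropped
So 1 of 5 rows is dropped.

SQL:
SELECT a.student, b.title AS course
FROM enrollments a
INNER JOIN courses b ON a.course_id = b.id

Result:
student | course   
--------+----------
Beth    | Networks 
Chris   | Networks 
Ivan    | Databases
Wendy   | Economics


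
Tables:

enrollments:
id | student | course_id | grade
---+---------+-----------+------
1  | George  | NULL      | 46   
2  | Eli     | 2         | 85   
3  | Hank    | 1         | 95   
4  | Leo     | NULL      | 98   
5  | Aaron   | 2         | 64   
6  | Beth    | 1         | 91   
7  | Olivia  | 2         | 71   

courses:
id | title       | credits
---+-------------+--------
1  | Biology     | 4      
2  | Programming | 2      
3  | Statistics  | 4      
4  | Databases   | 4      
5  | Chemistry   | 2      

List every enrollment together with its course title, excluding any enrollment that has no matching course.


INNER JOIN keeps only enrollments rows whose course_id matches an id in courses. Walk through each enrollment:
  - enrollment 1 (George): course_id=NULL, no match -> dropped
  - enrollment 2 (Eli): course_id=2 -> matches Programming
  - enrollment 3 (Hank): course_id=1 -> matches Biology
  - enrollment 4 (Leo): course_id=NULL, no match -> dropped
  - enrollment 5 (Aaron): course_id=2 -> matches Programming
  - enrollment 6 (Beth): course_id=1 -> matches Biology
  - enrollment 7 (Olivia): course_id=2 -> matches Programming
So 2 of 7 rows are dropped.

SQL:
SELECT a.student, b.title AS course
FROM enrollments a
INNER JOIN courses b ON a.course_id = b.id

Result:
student | course     
--------+------------
Eli     | Programming
Hank    | Biology    
Aaron   | Programming
Beth    | Biology    
Olivia  | Programming


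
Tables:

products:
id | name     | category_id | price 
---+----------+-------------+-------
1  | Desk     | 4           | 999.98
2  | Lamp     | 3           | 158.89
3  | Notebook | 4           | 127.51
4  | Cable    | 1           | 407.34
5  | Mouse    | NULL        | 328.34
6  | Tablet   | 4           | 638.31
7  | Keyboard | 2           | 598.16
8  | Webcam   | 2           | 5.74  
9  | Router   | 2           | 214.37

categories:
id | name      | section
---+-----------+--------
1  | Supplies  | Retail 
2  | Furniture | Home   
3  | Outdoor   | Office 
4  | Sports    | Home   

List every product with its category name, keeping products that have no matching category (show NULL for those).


LEFT JOIN keeps every row from products (the left table); where category_id has no match in categories, the category columns become NULL. Walk through each product:
  - product 1 (Desk): category_id=4 -> matches Sports
  - product 2 (Lamp): category_id=3 -> matches Outdoor
  - product 3 (Notebook): category_id=4 -> matches Sports
  - product 4 (Cable): category_id=1 -> matches Supplies
  - product 5 (Mouse): category_id=NULL, no match -> kept with NULL
  - product 6 (Tablet): category_id=4 -> matches Sports
  - product 7 (Keyboard): category_id=2 -> matches Furniture
  - product 8 (Webcam): category_id=2 -> matches Furniture
  - product 9 (Router): category_id=2 -> matches Furniture
All 9 rows appear; 1 has NULL category.

SQL:
SELECT a.name, b.name AS category
FROM products a
LEFT JOIN categories b ON a.category_id = b.id

Result:
name     | category 
---------+----------
Desk     | Sports   
Lamp     | Outdoor  
Notebook | Sports   
Cable    | Supplies 
Mouse    | NULL     
Tablet   | Sports   
Keyboard | Furniture
Webcam   | Furniture
Router   | Furniture


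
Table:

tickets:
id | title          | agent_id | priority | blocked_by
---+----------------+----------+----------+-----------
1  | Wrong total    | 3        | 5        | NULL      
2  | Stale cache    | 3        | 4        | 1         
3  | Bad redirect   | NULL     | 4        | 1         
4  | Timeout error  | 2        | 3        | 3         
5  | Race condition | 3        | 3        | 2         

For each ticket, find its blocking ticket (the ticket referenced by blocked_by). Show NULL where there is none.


This is a self-join: tickets is joined to a second copy of itself, matching each row's blocked_by to another row's id. Use LEFT JOIN so rows with blocked_by=NULL are kept.
  - ticket 1 (Wrong total): blocked_by=NULL -> NULL
  - ticket 2 (Stale cache): blocked_by=1 -> Wrong total
  - ticket 3 (Bad redirect): blocked_by=1 -> Wrong total
  - ticket 4 (Timeout error): blocked_by=3 -> Bad redirect
  - ticket 5 (Race condition): blocked_by=2 -> Stale cache

SQL:
SELECT a.title AS item, b.title AS blocked_by
FROM tickets a
LEFT JOIN tickets b ON a.blocked_by = b.id

Result:
item           | blocked_by  
---------------+-------------
Wrong total    | NULL        
Stale cache    | Wrong total 
Bad redirect   | Wrong total 
Timeout error  | Bad redirect
Race condition | Stale cache 


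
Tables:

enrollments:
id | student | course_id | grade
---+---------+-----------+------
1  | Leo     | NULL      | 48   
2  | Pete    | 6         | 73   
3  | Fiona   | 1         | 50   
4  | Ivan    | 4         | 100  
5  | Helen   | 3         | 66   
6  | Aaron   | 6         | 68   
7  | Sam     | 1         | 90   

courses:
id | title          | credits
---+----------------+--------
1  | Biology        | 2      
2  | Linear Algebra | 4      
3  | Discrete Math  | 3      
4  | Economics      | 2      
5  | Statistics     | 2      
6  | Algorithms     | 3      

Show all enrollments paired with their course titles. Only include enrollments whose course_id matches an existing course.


INNER JOIN keeps only enrollments rows whose course_id matches an id in courses. Walk through each enrollment:
  - enrollment 1 (Leo): course_id=NULL, no match -> dropped
  - enrollment 2 (Pete): course_id=6 -> matches Algorithms
  - enrollment 3 (Fiona): course_id=1 -> matches Biology
  - enrollment 4 (Ivan): course_id=4 -> matches Economics
  - enrollment 5 (Helen): course_id=3 -> matches Discrete Math
  - enrollment 6 (Aaron): course_id=6 -> matches Algorithms
  - enrollment 7 (Sam): course_id=1 -> matches Biology
So 1 of 7 rows is dropped.

SQL:
SELECT a.student, b.title AS course
FROM enrollments a
INNER JOIN courses b ON a.course_id = b.id

Result:
student | course       
--------+--------------
Pete    | Algorithms   
Fiona   | Biology      
Ivan    | Economics    
Helen   | Discrete Math
Aaron   | Algorithms   
Sam     | Biology      


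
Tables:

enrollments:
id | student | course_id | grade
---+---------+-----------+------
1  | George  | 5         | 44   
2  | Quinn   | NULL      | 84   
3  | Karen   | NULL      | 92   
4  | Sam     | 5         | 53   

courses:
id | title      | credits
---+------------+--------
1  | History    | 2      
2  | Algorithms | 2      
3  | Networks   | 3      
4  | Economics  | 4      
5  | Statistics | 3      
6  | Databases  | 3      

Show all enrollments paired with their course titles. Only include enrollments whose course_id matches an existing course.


INNER JOIN keeps only enrollments rows whose course_id matches an id in courses. Walk through each enrollment:
  - enrollment 1 (George): course_id=5 -> matches Statistics
  - enrollment 2 (Quinn): course_id=NULL, no match -> dropped
  - enrollment 3 (Karen): course_id=NULL, no match -> dropped
  - enrollment 4 (Sam): course_id=5 -> matches Statistics
So 2 of 4 rows are dropped.

SQL:
SELECT a.student, b.title AS course
FROM enrollments a
INNER JOIN courses b ON a.course_id = b.id

Result:
student | course    
--------+-----------
George  | Statistics
Sam     | Statistics


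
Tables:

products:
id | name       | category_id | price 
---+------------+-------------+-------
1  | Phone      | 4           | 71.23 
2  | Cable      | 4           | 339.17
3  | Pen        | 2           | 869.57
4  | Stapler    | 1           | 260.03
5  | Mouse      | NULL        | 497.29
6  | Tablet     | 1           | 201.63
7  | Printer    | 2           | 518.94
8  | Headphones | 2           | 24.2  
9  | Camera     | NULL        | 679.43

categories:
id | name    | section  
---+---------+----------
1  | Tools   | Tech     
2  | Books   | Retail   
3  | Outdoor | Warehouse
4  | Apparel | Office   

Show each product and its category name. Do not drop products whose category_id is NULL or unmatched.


LEFT JOIN keeps every row from products (the left table); where category_id has no match in categories, the category columns become NULL. Walk through each product:
  - product 1 (Phone): category_id=4 -> matches Apparel
  - product 2 (Cable): category_id=4 -> matches Apparel
  - product 3 (Pen): category_id=2 -> matches Books
  - product 4 (Stapler): category_id=1 -> matches Tools
  - product 5 (Mouse): category_id=NULL, no match -> kept with NULL
  - product 6 (Tablet): category_id=1 -> matches Tools
  - product 7 (Printer): category_id=2 -> matches Books
  - product 8 (Headphones): category_id=2 -> matches Books
  - product 9 (Camera): category_id=NULL, no match -> kept with NULL
All 9 rows appear; 2 have NULL category.

SQL:
SELECT a.name, b.name AS category
FROM products a
LEFT JOIN categories b ON a.category_id = b.id

Result:
name       | category
-----------+---------
Phone      | Apparel 
Cable      | Apparel 
Pen        | Books   
Stapler    | Tools   
Mouse      | NULL    
Tablet     | Tools   
Printer    | Books   
Headphones | Books   
Camera     | NULL    


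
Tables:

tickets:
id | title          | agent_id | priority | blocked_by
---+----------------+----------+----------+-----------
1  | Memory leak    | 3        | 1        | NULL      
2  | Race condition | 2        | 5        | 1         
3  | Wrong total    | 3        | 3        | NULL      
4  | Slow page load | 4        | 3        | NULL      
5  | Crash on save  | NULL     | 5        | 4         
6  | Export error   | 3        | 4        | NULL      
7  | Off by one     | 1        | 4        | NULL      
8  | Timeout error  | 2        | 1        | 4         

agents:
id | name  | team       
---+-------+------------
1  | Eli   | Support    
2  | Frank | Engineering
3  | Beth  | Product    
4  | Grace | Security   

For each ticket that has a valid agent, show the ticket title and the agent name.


INNER JOIN keeps only tickets rows whose agent_id matches an id in agents. Walk through each ticket:
  - ticket 1 (Memory leak): agent_id=3 -> matches Beth
  - ticket 2 (Race condition): agent_id=2 -> matches Frank
  - ticket 3 (Wrong total): agent_id=3 -> matches Beth
  - ticket 4 (Slow page load): agent_id=4 -> matches Grace
  - ticket 5 (Crash on save): agent_id=NULL, no match -> dropped
  - ticket 6 (Export error): agent_id=3 -> matches Beth
  - ticket 7 (Off by one): agent_id=1 -> matches Eli
  - ticket 8 (Timeout error): agent_id=2 -> matches Frank
So 1 of 8 rows is dropped.

SQL:
SELECT a.title, b.name AS agent
FROM tickets a
INNER JOIN agents b ON a.agent_id = b.id

Result:
title          | agent
---------------+------
Memory leak    | Beth 
Race condition | Frank
Wrong total    | Beth 
Slow page load | Grace
Export error   | Beth 
Off by one     | Eli  
Timeout error  | Frank


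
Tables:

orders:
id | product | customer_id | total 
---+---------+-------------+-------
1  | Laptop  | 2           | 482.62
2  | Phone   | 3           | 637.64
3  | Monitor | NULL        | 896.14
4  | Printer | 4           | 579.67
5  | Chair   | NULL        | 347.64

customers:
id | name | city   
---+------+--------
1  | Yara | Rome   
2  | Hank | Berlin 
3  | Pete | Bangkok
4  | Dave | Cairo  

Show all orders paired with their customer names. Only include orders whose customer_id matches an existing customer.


INNER JOIN keeps only orders rows whose customer_id matches an id in customers. Walk through each order:
  - order 1 (Laptop): customer_id=2 -> matches Hank
  - order 2 (Phone): customer_id=3 -> matches Pete
  - order 3 (Monitor): customer_id=NULL, no match -> dropped
  - order 4 (Printer): customer_id=4 -> matches Dave
  - order 5 (Chair): customer_id=NULL, no match -> dropped
So 2 of 5 rows are dropped.

SQL:
SELECT a.product, b.name AS customer
FROM orders a
INNER JOIN customers b ON a.customer_id = b.id

Result:
product | customer
--------+---------
Laptop  | Hank    
Phone   | Pete    
Printer | Dave    
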